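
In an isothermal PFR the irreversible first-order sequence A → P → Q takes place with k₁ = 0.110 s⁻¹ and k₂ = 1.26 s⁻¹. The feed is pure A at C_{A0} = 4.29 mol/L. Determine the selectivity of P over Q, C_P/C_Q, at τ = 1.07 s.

Solving the coupled first-order balances gives C_P(τ) = [k₁/(k₂−k₁)]·C_{A0}·(e^(−k₁τ) − e^(−k₂τ)).
e^(−k₁τ) = e^(−0.110×1.07) = e^(−0.1177) = 0.8890; e^(−k₂τ) = e^(−1.348) = 0.2597.
C_P = 0.110×4.29/(1.26−0.110) × (0.8890−0.2597) = 0.4103×0.6293 = 0.2582 mol/L.
C_A = C_{A0}e^(−k₁τ) = 3.814 mol/L, so C_Q = C_{A0}−C_A−C_P = 0.2181 mol/L; C_P/C_Q = 1.18.

1.18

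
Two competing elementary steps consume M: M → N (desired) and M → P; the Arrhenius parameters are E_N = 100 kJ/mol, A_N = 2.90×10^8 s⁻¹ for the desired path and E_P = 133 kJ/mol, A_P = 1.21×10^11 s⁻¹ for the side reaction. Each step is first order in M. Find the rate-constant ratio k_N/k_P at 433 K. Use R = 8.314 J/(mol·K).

k_N/k_P = (A_N/A_P)·exp[−(E_N−E_P)/(RT)] = (A_N/A_P)·exp[(E_P−E_N)/(RT)].
(E_P−E_N)/(RT) = (133−100)×10³/(8.314×433) = 33000/3600 = 9.167.
k_N/k_P = (2.90×10^8/1.21×10^11)·exp(9.167) = 0.002397 × 9574 = 22.9.

22.9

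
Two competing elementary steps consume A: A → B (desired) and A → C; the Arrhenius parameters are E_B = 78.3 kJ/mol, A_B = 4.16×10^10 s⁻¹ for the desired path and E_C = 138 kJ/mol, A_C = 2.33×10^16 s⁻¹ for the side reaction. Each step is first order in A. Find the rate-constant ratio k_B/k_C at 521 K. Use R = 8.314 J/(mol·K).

1.73

With equal orders, S_{B/C} = k_B/k_C = (A_B/A_C)·exp[(E_C−E_B)/(RT)].
(E_C−E_B)/(RT) = (138−78.3)×10³/(8.314×521) = 59700/4332 = 13.78.
k_B/k_C = (4.16×10^10/2.33×10^16)·exp(13.78) = 1.785×10^-6 × 9.675×10^5 = 1.73.
Since E_B < E_C, lowering the temperature improves selectivity toward B.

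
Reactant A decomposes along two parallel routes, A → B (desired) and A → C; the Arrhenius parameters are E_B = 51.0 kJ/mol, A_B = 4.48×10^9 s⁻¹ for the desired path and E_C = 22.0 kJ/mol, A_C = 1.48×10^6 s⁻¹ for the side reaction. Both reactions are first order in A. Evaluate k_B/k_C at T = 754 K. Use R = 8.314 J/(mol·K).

k_B/k_C = (A_B/A_C)·exp[−(E_B−E_C)/(RT)] = (A_B/A_C)·exp[(E_C−E_B)/(RT)].
(E_C−E_B)/(RT) = (22.0−51.0)×10³/(8.314×754) = -29000/6269 = -4.626.
k_B/k_C = (4.48×10^9/1.48×10^6)·exp(-4.626) = 3027 × 0.009793 = 29.6.

29.6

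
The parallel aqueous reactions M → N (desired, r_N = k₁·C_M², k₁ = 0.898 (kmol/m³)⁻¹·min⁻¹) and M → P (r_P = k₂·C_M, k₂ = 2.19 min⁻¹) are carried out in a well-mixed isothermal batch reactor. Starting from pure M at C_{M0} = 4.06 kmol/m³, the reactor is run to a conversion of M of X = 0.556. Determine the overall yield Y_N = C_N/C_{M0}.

0.300

C_M = C_{M0}(1−X) = 1.803 kmol/m³.
Along a PFR/batch, dC_P/dC_M = −r_P/(r_N+r_P) = −k₂/(k₂+k₁·C_M).
Integrating from C_{M0} to C_M: C_P = (2.19/0.898)·ln[(2.19+0.898·4.06)/(2.19+0.898·1.80)] = 2.439·ln(5.836/3.809) = 1.041 kmol/m³.
Then C_N = (C_{M0}−C_M) − C_P = 2.257 − 1.041 = 1.217 kmol/m³.
Y_N = C_N/C_{M0} = 1.217/4.06 = 0.300.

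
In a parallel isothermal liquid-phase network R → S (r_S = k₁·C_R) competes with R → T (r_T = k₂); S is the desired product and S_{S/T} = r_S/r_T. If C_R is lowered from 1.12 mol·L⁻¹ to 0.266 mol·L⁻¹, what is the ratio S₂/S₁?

S_{S/T} = (k₁/k₂)·C_R, so S₂/S₁ = (C_{R,2}/C_{R,1}).
= 0.266/1.12 = 0.237.
Selectivity toward S falls as C_R falls — high-concentration operation is favoured.

0.237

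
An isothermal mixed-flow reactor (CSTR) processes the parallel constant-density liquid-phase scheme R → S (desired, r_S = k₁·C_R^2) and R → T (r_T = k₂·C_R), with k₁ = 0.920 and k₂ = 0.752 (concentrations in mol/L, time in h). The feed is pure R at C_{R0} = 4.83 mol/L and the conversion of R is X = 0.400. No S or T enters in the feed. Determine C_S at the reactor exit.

1.51 mol/L

Exit C_R = C_{R0}(1−X) = 4.83×0.600 = 2.898 mol/L.
A CSTR operates uniformly at the exit composition, giving r_S = 7.727 and r_T = 2.179 (each k·C_R^n at C_R = 2.898).
Fraction of consumed R going to S: r_S/(r_S+r_T) = 0.7800.
C_S = 0.7800·C_{R0}·X = 0.7800×4.83×0.400 = 1.51 mol/L.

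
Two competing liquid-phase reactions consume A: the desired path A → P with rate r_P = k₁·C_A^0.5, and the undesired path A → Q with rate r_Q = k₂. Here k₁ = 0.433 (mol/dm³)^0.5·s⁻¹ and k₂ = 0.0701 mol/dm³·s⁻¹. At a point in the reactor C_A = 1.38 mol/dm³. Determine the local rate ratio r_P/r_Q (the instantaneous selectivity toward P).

7.26

S_{P/Q} = r_P/r_Q = (k₁·C_A^0.5)/(k₂) = (k₁/k₂)·C_A^0.5.
= (0.433×1.380^0.5) / (0.0701) = 0.5087/0.07010 = 7.26.
Since the desired path is higher order in A, keeping C_A high (PFR or concentrated feed) favours P.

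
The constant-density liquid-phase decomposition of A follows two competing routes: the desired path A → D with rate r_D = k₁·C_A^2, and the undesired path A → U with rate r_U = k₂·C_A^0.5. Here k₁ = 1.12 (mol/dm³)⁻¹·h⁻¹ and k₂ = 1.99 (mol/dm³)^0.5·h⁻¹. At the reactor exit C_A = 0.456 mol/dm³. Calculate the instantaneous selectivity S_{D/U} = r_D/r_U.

0.173

S_{D/U} = r_D/r_U = (k₁·C_A^2)/(k₂·C_A^0.5) = (k₁/k₂)·C_A^1.5.
= (1.12×0.4560^2) / (1.99×0.4560^0.5) = 0.2329/1.344 = 0.173.
Since the desired path is higher order in A, keeping C_A high (PFR or concentrated feed) favours D.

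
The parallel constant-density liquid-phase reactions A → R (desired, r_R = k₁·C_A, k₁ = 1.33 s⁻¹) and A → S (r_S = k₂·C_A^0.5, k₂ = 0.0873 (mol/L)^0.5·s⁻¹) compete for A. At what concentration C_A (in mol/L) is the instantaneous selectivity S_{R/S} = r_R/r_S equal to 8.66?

S_{R/S} = (k₁/k₂)·C_A^0.5 ⇒ C_A = (S·k₂/k₁)^(2).
= (8.66×0.0873/1.33)^(2) = (0.5684)^(2) = 0.323 mol/L.

0.323 mol/L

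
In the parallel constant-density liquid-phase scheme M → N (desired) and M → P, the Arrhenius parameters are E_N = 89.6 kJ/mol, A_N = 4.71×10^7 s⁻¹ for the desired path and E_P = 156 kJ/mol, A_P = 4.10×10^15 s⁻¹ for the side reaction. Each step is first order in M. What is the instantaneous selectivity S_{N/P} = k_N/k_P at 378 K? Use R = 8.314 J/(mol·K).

With equal orders, S_{N/P} = k_N/k_P = (A_N/A_P)·exp[(E_P−E_N)/(RT)].
(E_P−E_N)/(RT) = (156−89.6)×10³/(8.314×378) = 66400/3143 = 21.13.
k_N/k_P = (4.71×10^7/4.10×10^15)·exp(21.13) = 1.149×10^-8 × 1.499×10^9 = 17.2.
Since E_N < E_P, lowering the temperature improves selectivity toward N.

17.2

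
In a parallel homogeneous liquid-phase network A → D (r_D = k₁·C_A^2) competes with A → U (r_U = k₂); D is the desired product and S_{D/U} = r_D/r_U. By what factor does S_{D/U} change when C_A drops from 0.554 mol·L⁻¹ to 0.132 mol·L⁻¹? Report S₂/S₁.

S_{D/U} = (k₁/k₂)·C_A^2, so S₂/S₁ = (C_{A,2}/C_{A,1})^2.
= (0.132/0.554)^2 = (0.2383)^2 = 0.0568.

0.0568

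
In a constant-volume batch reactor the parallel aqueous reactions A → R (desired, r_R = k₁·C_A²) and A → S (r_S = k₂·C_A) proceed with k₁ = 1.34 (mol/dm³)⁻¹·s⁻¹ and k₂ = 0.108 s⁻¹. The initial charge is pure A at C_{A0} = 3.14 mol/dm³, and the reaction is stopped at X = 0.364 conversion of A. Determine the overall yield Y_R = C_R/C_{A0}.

0.353

C_A = C_{A0}(1−X) = 1.997 mol/dm³.
Along a PFR/batch, dC_S/dC_A = −r_S/(r_R+r_S) = −k₂/(k₂+k₁·C_A).
Integrating from C_{A0} to C_A: C_S = (0.108/1.34)·ln[(0.108+1.34·3.14)/(0.108+1.34·2.00)] = 0.08060·ln(4.316/2.784) = 0.03533 mol/dm³.
Then C_R = (C_{A0}−C_A) − C_S = 1.143 − 0.03533 = 1.108 mol/dm³.
Y_R = C_R/C_{A0} = 1.108/3.14 = 0.353.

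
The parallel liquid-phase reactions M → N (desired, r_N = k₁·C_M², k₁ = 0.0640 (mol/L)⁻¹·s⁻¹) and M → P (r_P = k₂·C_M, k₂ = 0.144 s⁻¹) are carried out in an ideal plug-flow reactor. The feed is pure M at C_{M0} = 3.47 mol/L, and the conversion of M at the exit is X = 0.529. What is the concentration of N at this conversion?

0.965 mol/L

C_M = C_{M0}(1−X) = 1.634 mol/L.
Along a PFR/batch, dC_P/dC_M = −r_P/(r_N+r_P) = −k₂/(k₂+k₁·C_M).
Integrating from C_{M0} to C_M: C_P = (0.144/0.0640)·ln[(0.144+0.0640·3.47)/(0.144+0.0640·1.63)] = 2.250·ln(0.3661/0.2486) = 0.8708 mol/L.
Then C_N = (C_{M0}−C_M) − C_P = 1.836 − 0.8708 = 0.9649 mol/L.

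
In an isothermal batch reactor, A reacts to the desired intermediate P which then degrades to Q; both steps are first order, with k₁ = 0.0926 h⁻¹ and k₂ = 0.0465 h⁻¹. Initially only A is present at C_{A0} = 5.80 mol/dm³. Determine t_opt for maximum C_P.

14.9 h

Setting dC_P/dt = 0 gives t_opt = ln(k₂/k₁)/(k₂−k₁).
= ln(0.0465/0.0926)/(0.0465−0.0926) = ln(0.5022)/-0.04610 = -0.6888/-0.04610 = 14.9 h.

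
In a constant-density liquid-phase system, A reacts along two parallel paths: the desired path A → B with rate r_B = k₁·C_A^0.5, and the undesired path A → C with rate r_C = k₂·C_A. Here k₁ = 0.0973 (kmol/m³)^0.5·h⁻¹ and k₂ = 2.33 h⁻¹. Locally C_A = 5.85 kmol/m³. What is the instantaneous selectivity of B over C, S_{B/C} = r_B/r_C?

S_{B/C} = r_B/r_C = (k₁·C_A^0.5)/(k₂·C_A) = (k₁/k₂)·C_A^-0.5.
= (0.0973×5.850^0.5) / (2.33×5.850) = 0.2353/13.63 = 0.0173.
The undesired path is higher order in A, so low C_A (CSTR or dilute feed) favours B.

0.0173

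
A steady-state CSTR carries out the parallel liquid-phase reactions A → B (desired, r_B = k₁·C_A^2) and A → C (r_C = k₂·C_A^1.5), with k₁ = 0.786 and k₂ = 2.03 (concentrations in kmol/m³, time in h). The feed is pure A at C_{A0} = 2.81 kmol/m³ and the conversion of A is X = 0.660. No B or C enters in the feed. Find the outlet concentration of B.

Exit C_A = C_{A0}(1−X) = 2.81×0.340 = 0.9554 kmol/m³.
Rates in a CSTR are evaluated at the outlet concentration: r_B = 0.786×0.9554^2 = 0.7175, r_C = 2.03×0.9554^1.5 = 1.896.
Fraction of consumed A going to B: r_B/(r_B+r_C) = 0.2746.
C_B = 0.2746·C_{A0}·X = 0.2746×2.81×0.660 = 0.509 kmol/m³.

0.509 kmol/m³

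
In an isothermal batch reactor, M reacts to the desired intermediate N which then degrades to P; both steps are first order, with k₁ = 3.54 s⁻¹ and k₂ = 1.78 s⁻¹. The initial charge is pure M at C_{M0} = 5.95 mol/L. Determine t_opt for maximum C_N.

For first-order series the maximum of C_N occurs at t_opt = ln(k₂/k₁)/(k₂−k₁).
= ln(1.78/3.54)/(1.78−3.54) = ln(0.5028)/-1.760 = -0.6875/-1.760 = 0.391 s.

0.391 s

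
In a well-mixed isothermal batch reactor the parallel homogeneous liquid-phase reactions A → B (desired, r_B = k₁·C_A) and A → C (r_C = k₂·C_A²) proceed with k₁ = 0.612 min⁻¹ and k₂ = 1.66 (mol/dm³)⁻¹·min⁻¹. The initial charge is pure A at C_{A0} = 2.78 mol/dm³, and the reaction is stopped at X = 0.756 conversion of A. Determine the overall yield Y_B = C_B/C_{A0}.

0.146

C_A = C_{A0}(1−X) = 0.6783 mol/dm³.
Along a PFR/batch, dC_B/dC_A = −r_B/(r_B+r_C) = −k₁/(k₁+k₂·C_A).
Integrating from C_{A0} to C_A: C_B = (0.612/1.66)·ln[(0.612+1.66·2.78)/(0.612+1.66·0.678)] = 0.3687·ln(5.227/1.738) = 0.4059 mol/dm³.
Y_B = C_B/C_{A0} = 0.4059/2.78 = 0.146.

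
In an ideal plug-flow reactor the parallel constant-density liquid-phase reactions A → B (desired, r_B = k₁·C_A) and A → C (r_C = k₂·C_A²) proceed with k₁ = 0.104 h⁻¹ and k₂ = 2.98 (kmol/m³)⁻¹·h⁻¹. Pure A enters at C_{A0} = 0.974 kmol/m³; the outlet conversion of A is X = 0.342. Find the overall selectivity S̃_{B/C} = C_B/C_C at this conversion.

C_A = C_{A0}(1−X) = 0.6409 kmol/m³.
Along a PFR/batch, dC_B/dC_A = −r_B/(r_B+r_C) = −k₁/(k₁+k₂·C_A).
Integrating from C_{A0} to C_A: C_B = (0.104/2.98)·ln[(0.104+2.98·0.974)/(0.104+2.98·0.641)] = 0.03490·ln(3.007/2.014) = 0.01399 kmol/m³.
C_C = (C_{A0}−C_A)−C_B = 0.3191 kmol/m³; S̃_{B/C} = 0.01399/0.3191 = 0.0438.

0.0438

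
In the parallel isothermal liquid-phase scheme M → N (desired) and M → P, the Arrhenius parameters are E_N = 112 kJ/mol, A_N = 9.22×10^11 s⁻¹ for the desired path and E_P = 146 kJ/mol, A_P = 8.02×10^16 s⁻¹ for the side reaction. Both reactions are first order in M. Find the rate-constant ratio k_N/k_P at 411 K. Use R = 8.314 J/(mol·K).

Since both paths have the same order in M, the concentration cancels and S_{N/P} = k_N/k_P = (A_N/A_P)·exp[(E_P−E_N)/(RT)].
(E_P−E_N)/(RT) = (146−112)×10³/(8.314×411) = 34000/3417 = 9.950.
k_N/k_P = (9.22×10^11/8.02×10^16)·exp(9.950) = 1.150×10^-5 × 20954 = 0.241.
Since E_N < E_P, lowering the temperature improves selectivity toward N.

0.241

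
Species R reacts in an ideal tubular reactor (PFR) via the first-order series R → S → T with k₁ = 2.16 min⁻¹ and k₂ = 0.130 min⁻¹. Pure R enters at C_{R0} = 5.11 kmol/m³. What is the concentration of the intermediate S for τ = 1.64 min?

For first-order series with pure R initially, C_S(τ) = k₁C_{R0}/(k₂−k₁)·(e^(−k₁τ) − e^(−k₂τ)).
e^(−k₁τ) = e^(−2.16×1.64) = e^(−3.542) = 0.02894; e^(−k₂τ) = e^(−0.2132) = 0.8080.
C_S = 2.16×5.11/(0.130−2.16) × (0.02894−0.8080) = (-5.437)×(-0.7791) = 4.236 kmol/m³.

4.24 kmol/m³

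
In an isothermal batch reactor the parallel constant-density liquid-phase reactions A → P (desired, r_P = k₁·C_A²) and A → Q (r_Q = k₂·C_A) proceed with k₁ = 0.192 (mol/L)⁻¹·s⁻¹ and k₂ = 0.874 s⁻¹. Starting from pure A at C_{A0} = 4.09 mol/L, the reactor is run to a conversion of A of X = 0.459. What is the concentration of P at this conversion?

C_A = C_{A0}(1−X) = 2.213 mol/L.
Along a PFR/batch, dC_Q/dC_A = −r_Q/(r_P+r_Q) = −k₂/(k₂+k₁·C_A).
Integrating from C_{A0} to C_A: C_Q = (0.874/0.192)·ln[(0.874+0.192·4.09)/(0.874+0.192·2.21)] = 4.552·ln(1.659/1.299) = 1.115 mol/L.
Then C_P = (C_{A0}−C_A) − C_Q = 1.877 − 1.115 = 0.7624 mol/L.

0.762 mol/L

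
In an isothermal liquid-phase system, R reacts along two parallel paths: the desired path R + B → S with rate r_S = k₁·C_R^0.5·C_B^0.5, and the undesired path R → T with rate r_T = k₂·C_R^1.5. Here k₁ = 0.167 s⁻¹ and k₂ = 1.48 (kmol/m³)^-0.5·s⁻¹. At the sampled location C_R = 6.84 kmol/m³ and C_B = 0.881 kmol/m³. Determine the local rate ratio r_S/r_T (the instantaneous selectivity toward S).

0.0155

S_{S/T} = r_S/r_T = (k₁·C_R^0.5·C_B^0.5)/(k₂·C_R^1.5) = (k₁/k₂)·C_R⁻¹·C_B^0.5.
= (0.167×6.840^0.5×0.8810^0.5) / (1.48×6.840^1.5) = 0.4100/26.48 = 0.0155.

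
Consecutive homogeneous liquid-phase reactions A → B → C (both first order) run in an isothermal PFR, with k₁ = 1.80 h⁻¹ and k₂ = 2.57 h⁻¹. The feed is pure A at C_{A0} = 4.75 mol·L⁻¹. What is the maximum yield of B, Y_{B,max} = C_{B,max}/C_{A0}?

0.305

For a first-order series the maximum intermediate yield is C_{B,max}/C_{A0} = (k₁/k₂)^[k₂/(k₂−k₁)].
= (1.80/2.57)^(2.57/(2.57−1.80)) = (0.7004)^(3.338) = 0.3046.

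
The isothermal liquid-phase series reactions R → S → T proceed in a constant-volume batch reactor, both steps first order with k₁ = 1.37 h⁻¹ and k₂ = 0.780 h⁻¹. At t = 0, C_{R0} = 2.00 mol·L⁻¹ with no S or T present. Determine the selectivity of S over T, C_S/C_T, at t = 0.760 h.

The intermediate concentration in a first-order A→B→C sequence is C_S = k₁C_{R0}(e^(−k₁t) − e^(−k₂t))/(k₂−k₁).
e^(−k₁t) = e^(−1.37×0.760) = e^(−1.041) = 0.3530; e^(−k₂t) = e^(−0.5928) = 0.5528.
C_S = 1.37×2.00/(0.780−1.37) × (0.3530−0.5528) = (-4.644)×(-0.1997) = 0.9276 mol·L⁻¹.
C_R = C_{R0}e^(−k₁t) = 0.7061 mol·L⁻¹, so C_T = C_{R0}−C_R−C_S = 0.3663 mol·L⁻¹; C_S/C_T = 2.53.

2.53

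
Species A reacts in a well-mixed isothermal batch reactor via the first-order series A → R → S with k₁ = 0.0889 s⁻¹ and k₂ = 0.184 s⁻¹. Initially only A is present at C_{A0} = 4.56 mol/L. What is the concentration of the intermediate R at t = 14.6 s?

For first-order series with pure A initially, C_R(t) = k₁C_{A0}/(k₂−k₁)·(e^(−k₁t) − e^(−k₂t)).
e^(−k₁t) = e^(−0.0889×14.6) = e^(−1.298) = 0.2731; e^(−k₂t) = e^(−2.686) = 0.06813.
C_R = 0.0889×4.56/(0.184−0.0889) × (0.2731−0.06813) = 4.263×0.2050 = 0.8737 mol/L.

0.874 mol/L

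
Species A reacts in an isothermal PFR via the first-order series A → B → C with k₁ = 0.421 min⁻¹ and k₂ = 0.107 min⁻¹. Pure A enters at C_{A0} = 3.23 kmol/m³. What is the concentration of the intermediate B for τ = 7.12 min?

Solving the coupled first-order balances gives C_B(τ) = [k₁/(k₂−k₁)]·C_{A0}·(e^(−k₁τ) − e^(−k₂τ)).
e^(−k₁τ) = e^(−0.421×7.12) = e^(−2.998) = 0.04991; e^(−k₂τ) = e^(−0.7618) = 0.4668.
C_B = 0.421×3.23/(0.107−0.421) × (0.04991−0.4668) = (-4.331)×(-0.4169) = 1.805 kmol/m³.

1.81 kmol/m³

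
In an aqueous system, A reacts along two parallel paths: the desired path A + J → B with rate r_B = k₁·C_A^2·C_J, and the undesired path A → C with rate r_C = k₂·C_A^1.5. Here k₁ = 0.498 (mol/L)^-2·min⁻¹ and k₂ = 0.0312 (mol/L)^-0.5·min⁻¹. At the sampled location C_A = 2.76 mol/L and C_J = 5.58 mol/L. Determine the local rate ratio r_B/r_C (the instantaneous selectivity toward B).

148

S_{B/C} = r_B/r_C = (k₁·C_A^2·C_J)/(k₂·C_A^1.5) = (k₁/k₂)·C_A^0.5·C_J.
= (0.498×2.760^2×5.580) / (0.0312×2.760^1.5) = 21.17/0.1431 = 148.
Since the desired path is higher order in A, keeping C_A high (PFR or concentrated feed) favours B.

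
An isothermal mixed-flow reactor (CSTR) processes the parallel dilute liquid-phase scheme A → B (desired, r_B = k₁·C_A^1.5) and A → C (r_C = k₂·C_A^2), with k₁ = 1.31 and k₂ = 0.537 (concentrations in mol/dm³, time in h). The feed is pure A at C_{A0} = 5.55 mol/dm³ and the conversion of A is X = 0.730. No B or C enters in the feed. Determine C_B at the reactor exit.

Exit C_A = C_{A0}(1−X) = 5.55×0.270 = 1.498 mol/dm³.
A CSTR operates uniformly at the exit composition, giving r_B = 2.403 and r_C = 1.206 (each k·C_A^n at C_A = 1.498).
Fraction of consumed A going to B: r_B/(r_B+r_C) = 0.6659.
C_B = 0.6659·C_{A0}·X = 0.6659×5.55×0.730 = 2.70 mol/dm³.

2.70 mol/dm³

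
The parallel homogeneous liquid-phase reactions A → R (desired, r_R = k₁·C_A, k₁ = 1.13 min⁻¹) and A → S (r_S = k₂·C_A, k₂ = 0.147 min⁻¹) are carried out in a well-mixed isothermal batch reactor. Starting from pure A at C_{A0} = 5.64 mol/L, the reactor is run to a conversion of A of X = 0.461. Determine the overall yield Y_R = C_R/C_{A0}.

C_A = C_{A0}(1−X) = 3.040 mol/L.
Both paths are first order in A, so the instantaneous fraction to R is constant: dC_R/d(−C_A) = k₁/(k₁+k₂) = 0.8849.
C_R = 0.8849·(C_{A0}−C_A) = 0.8849×2.600 = 2.30 mol/L.
Y_R = C_R/C_{A0} = 2.301/5.64 = 0.408.

0.408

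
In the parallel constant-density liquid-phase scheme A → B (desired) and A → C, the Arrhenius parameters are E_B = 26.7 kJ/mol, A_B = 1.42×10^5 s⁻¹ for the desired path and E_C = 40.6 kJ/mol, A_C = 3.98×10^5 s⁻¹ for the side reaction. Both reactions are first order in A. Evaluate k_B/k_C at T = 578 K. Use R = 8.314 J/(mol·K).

With equal orders, S_{B/C} = k_B/k_C = (A_B/A_C)·exp[(E_C−E_B)/(RT)].
(E_C−E_B)/(RT) = (40.6−26.7)×10³/(8.314×578) = 13900/4805 = 2.893.
k_B/k_C = (1.42×10^5/3.98×10^5)·exp(2.893) = 0.3568 × 18.04 = 6.44.
Since E_B < E_C, lowering the temperature improves selectivity toward B.

6.44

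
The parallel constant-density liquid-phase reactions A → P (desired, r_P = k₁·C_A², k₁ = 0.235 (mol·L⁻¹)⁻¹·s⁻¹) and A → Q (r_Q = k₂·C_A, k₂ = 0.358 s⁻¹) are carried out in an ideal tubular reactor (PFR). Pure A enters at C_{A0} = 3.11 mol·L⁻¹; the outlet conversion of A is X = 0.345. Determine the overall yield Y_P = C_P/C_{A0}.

0.216

C_A = C_{A0}(1−X) = 2.037 mol·L⁻¹.
Along a PFR/batch, dC_Q/dC_A = −r_Q/(r_P+r_Q) = −k₂/(k₂+k₁·C_A).
Integrating from C_{A0} to C_A: C_Q = (0.358/0.235)·ln[(0.358+0.235·3.11)/(0.358+0.235·2.04)] = 1.523·ln(1.089/0.8367) = 0.4013 mol·L⁻¹.
Then C_P = (C_{A0}−C_A) − C_Q = 1.073 − 0.4013 = 0.6717 mol·L⁻¹.
Y_P = C_P/C_{A0} = 0.6717/3.11 = 0.216.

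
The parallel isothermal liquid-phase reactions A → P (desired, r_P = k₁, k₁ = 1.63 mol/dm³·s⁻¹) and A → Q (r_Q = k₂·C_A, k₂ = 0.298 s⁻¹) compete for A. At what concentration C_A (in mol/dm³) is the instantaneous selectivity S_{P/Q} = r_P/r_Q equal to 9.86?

0.555 mol/dm³

S_{P/Q} = (k₁/k₂)·C_A⁻¹ ⇒ C_A = (S·k₂/k₁)^(-1).
= (9.86×0.298/1.63)^(-1) = (1.803)^(-1) = 0.555 mol/dm³.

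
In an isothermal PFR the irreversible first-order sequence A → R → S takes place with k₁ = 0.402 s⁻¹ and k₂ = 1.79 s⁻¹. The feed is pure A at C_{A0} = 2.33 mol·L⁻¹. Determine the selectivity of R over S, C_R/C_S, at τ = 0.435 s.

Solving the coupled first-order balances gives C_R(τ) = [k₁/(k₂−k₁)]·C_{A0}·(e^(−k₁τ) − e^(−k₂τ)).
e^(−k₁τ) = e^(−0.402×0.435) = e^(−0.1749) = 0.8396; e^(−k₂τ) = e^(−0.7787) = 0.4590.
C_R = 0.402×2.33/(1.79−0.402) × (0.8396−0.4590) = 0.6748×0.3805 = 0.2568 mol·L⁻¹.
C_A = C_{A0}e^(−k₁τ) = 1.956 mol·L⁻¹, so C_S = C_{A0}−C_A−C_R = 0.1170 mol·L⁻¹; C_R/C_S = 2.19.

2.19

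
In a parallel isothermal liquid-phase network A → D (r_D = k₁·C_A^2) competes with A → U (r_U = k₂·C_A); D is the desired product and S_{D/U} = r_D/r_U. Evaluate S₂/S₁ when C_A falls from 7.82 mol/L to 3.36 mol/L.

S_{D/U} = (k₁/k₂)·C_A, so S₂/S₁ = (C_{A,2}/C_{A,1}).
= 3.36/7.82 = 0.430.
Selectivity toward D falls as C_A falls — high-concentration operation is favoured.

0.430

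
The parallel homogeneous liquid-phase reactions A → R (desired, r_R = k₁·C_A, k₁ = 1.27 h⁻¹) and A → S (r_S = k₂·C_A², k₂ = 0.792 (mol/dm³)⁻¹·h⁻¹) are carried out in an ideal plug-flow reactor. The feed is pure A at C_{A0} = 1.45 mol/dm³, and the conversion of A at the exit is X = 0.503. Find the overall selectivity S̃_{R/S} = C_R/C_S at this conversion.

1.50

C_A = C_{A0}(1−X) = 0.7207 mol/dm³.
Along a PFR/batch, dC_R/dC_A = −r_R/(r_R+r_S) = −k₁/(k₁+k₂·C_A).
Integrating from C_{A0} to C_A: C_R = (1.27/0.792)·ln[(1.27+0.792·1.45)/(1.27+0.792·0.721)] = 1.604·ln(2.418/1.841) = 0.4377 mol/dm³.
C_S = (C_{A0}−C_A)−C_R = 0.2917 mol/dm³; S̃_{R/S} = 0.4377/0.2917 = 1.50.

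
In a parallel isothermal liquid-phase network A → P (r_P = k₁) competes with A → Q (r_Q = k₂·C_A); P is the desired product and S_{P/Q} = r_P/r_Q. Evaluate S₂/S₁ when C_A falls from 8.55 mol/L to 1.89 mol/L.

4.52

S_{P/Q} = (k₁/k₂)·C_A⁻¹, so S₂/S₁ = (C_{A,2}/C_{A,1})⁻¹.
= 8.55/1.89 = 4.52.
Selectivity toward P rises as C_A falls — low-concentration operation is favoured.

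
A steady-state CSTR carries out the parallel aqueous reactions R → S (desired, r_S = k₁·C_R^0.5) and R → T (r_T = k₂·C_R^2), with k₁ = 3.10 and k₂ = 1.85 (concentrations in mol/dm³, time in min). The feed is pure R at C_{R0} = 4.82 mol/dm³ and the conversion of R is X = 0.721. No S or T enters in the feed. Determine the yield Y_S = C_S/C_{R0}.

0.373

Exit C_R = C_{R0}(1−X) = 4.82×0.279 = 1.345 mol/dm³.
In a CSTR the entire volume is at exit conditions, so r_S = 3.10×1.345^0.5 = 3.595 and r_T = 1.85×1.345^2 = 3.346.
Fraction of consumed R going to S: r_S/(r_S+r_T) = 0.5180.
C_S = 0.5180·C_{R0}·X = 0.5180×4.82×0.721 = 1.80 mol/dm³; Y_S = C_S/C_{R0} = 0.373.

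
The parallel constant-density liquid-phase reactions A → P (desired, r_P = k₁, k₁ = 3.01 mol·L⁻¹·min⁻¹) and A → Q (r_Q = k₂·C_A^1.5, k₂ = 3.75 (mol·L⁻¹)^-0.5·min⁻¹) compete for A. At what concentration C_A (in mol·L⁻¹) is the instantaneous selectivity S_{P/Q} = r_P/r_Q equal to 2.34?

0.490 mol·L⁻¹

S_{P/Q} = (k₁/k₂)·C_A^-1.5 ⇒ C_A = (S·k₂/k₁)^(1/(-1.5)).
= (2.34×3.75/3.01)^(-0.6667) = (2.915)^(-0.6667) = 0.490 mol·L⁻¹.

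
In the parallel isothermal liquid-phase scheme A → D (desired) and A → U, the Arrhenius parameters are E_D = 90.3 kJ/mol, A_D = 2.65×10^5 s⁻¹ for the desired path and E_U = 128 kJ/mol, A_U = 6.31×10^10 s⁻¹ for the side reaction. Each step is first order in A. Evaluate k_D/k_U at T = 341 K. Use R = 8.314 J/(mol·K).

2.50

With equal orders, S_{D/U} = k_D/k_U = (A_D/A_U)·exp[(E_U−E_D)/(RT)].
(E_U−E_D)/(RT) = (128−90.3)×10³/(8.314×341) = 37700/2835 = 13.30.
k_D/k_U = (2.65×10^5/6.31×10^10)·exp(13.30) = 4.200×10^-6 × 5.958×10^5 = 2.50.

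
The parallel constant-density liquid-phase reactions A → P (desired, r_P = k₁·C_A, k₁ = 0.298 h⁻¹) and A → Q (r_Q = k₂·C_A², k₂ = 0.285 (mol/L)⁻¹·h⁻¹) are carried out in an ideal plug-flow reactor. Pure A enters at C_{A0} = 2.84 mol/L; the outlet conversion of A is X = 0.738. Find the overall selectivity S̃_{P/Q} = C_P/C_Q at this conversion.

0.631

C_A = C_{A0}(1−X) = 0.7441 mol/L.
Along a PFR/batch, dC_P/dC_A = −r_P/(r_P+r_Q) = −k₁/(k₁+k₂·C_A).
Integrating from C_{A0} to C_A: C_P = (0.298/0.285)·ln[(0.298+0.285·2.84)/(0.298+0.285·0.744)] = 1.046·ln(1.107/0.5101) = 0.8106 mol/L.
C_Q = (C_{A0}−C_A)−C_P = 1.285 mol/L; S̃_{P/Q} = 0.8106/1.285 = 0.631.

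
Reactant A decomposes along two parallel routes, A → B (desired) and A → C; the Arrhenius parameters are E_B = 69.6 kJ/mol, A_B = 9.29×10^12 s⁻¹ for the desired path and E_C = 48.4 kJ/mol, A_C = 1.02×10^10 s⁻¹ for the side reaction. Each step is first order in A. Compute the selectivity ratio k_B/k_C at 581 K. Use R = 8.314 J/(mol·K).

11.3

With equal orders, S_{B/C} = k_B/k_C = (A_B/A_C)·exp[(E_C−E_B)/(RT)].
(E_C−E_B)/(RT) = (48.4−69.6)×10³/(8.314×581) = -21200/4830 = -4.389.
k_B/k_C = (9.29×10^12/1.02×10^10)·exp(-4.389) = 910.8 × 0.01242 = 11.3.
Since E_B > E_C, raising the temperature improves selectivity toward B.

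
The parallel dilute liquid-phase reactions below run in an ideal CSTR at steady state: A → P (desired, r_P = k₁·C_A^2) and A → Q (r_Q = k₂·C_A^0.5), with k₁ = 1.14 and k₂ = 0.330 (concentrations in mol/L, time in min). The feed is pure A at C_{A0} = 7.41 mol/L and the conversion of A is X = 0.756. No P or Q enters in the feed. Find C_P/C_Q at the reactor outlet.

8.40

Exit C_A = C_{A0}(1−X) = 7.41×0.244 = 1.808 mol/L.
A CSTR operates uniformly at the exit composition, giving r_P = 3.727 and r_Q = 0.4437 (each k·C_A^n at C_A = 1.808).
Overall selectivity = C_P/C_Q = r_Pτ/(r_Qτ) = r_P/r_Q = 8.40.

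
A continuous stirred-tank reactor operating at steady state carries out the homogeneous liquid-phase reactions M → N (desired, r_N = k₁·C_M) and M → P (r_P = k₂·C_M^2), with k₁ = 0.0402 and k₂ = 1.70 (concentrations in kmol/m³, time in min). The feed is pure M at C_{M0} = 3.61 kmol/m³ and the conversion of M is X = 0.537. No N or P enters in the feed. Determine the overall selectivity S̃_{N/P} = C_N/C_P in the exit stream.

0.0141

Exit C_M = C_{M0}(1−X) = 3.61×0.463 = 1.671 kmol/m³.
In a CSTR the entire volume is at exit conditions, so r_N = 0.0402×1.671 = 0.06719 and r_P = 1.70×1.671^2 = 4.749.
Overall selectivity = C_N/C_P = r_Nτ/(r_Pτ) = r_N/r_P = 0.0141.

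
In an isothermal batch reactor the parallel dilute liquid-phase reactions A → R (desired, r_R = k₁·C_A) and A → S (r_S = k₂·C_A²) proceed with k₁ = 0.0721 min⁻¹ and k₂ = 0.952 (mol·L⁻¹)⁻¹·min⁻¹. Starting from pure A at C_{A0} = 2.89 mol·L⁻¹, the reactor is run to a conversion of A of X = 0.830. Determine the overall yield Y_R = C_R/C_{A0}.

0.0434

C_A = C_{A0}(1−X) = 0.4913 mol·L⁻¹.
Along a PFR/batch, dC_R/dC_A = −r_R/(r_R+r_S) = −k₁/(k₁+k₂·C_A).
Integrating from C_{A0} to C_A: C_R = (0.0721/0.952)·ln[(0.0721+0.952·2.89)/(0.0721+0.952·0.491)] = 0.07574·ln(2.823/0.5398) = 0.1253 mol·L⁻¹.
Y_R = C_R/C_{A0} = 0.1253/2.89 = 0.0434.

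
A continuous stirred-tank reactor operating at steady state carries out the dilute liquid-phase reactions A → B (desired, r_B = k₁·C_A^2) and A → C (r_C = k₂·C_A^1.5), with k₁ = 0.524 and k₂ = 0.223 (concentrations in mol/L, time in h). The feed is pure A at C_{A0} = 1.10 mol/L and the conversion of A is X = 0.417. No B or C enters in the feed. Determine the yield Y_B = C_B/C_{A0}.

0.272

Exit C_A = C_{A0}(1−X) = 1.10×0.583 = 0.6413 mol/L.
In a CSTR the entire volume is at exit conditions, so r_B = 0.524×0.6413^2 = 0.2155 and r_C = 0.223×0.6413^1.5 = 0.1145.
Fraction of consumed A going to B: r_B/(r_B+r_C) = 0.6530.
C_B = 0.6530·C_{A0}·X = 0.6530×1.10×0.417 = 0.300 mol/L; Y_B = C_B/C_{A0} = 0.272.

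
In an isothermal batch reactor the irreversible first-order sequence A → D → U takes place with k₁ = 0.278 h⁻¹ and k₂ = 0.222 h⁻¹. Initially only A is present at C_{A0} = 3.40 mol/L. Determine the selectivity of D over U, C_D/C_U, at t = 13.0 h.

Solving the coupled first-order balances gives C_D(t) = [k₁/(k₂−k₁)]·C_{A0}·(e^(−k₁t) − e^(−k₂t)).
e^(−k₁t) = e^(−0.278×13.0) = e^(−3.614) = 0.02694; e^(−k₂t) = e^(−2.886) = 0.05580.
C_D = 0.278×3.40/(0.222−0.278) × (0.02694−0.05580) = (-16.88)×(-0.02886) = 0.4870 mol/L.
C_A = C_{A0}e^(−k₁t) = 0.09161 mol/L, so C_U = C_{A0}−C_A−C_D = 2.821 mol/L; C_D/C_U = 0.173.

0.173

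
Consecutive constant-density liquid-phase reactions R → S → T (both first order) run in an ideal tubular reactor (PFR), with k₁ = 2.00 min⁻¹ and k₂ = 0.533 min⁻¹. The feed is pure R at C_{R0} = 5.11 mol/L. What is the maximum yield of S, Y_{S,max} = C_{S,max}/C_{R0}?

Evaluating C_S at τ_opt = ln(k₂/k₁)/(k₂−k₁) gives C_{S,max}/C_{R0} = (k₁/k₂)^[k₂/(k₂−k₁)].
= (2.00/0.533)^(0.533/(0.533−2.00)) = (3.752)^(-0.3633) = 0.6185.

0.619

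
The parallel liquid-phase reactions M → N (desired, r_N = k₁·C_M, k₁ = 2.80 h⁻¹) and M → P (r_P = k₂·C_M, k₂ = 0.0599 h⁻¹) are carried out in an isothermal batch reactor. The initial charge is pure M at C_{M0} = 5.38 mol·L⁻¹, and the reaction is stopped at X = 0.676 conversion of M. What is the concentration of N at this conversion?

3.56 mol·L⁻¹

C_M = C_{M0}(1−X) = 1.743 mol·L⁻¹.
Both paths are first order in M, so the instantaneous fraction to N is constant: dC_N/d(−C_M) = k₁/(k₁+k₂) = 0.9791.
C_N = 0.9791·(C_{M0}−C_M) = 0.9791×3.637 = 3.56 mol·L⁻¹.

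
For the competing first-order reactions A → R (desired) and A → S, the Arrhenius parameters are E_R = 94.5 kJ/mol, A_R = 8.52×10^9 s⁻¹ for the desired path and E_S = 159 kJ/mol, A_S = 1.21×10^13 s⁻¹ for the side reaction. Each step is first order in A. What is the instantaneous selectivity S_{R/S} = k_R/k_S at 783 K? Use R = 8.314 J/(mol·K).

14.1

k_R/k_S = (A_R/A_S)·exp[−(E_R−E_S)/(RT)] = (A_R/A_S)·exp[(E_S−E_R)/(RT)].
(E_S−E_R)/(RT) = (159−94.5)×10³/(8.314×783) = 64500/6510 = 9.908.
k_R/k_S = (8.52×10^9/1.21×10^13)·exp(9.908) = 7.041×10^-4 × 20091 = 14.1.
Since E_R < E_S, lowering the temperature improves selectivity toward R.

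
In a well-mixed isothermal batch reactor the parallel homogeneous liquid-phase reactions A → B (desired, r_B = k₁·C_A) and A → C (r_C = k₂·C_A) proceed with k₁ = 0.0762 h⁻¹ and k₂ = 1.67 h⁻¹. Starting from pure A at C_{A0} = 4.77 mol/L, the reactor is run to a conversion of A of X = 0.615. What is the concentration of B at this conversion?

C_A = C_{A0}(1−X) = 1.836 mol/L.
Both paths are first order in A, so the instantaneous fraction to B is constant: dC_B/d(−C_A) = k₁/(k₁+k₂) = 0.04364.
C_B = 0.04364·(C_{A0}−C_A) = 0.04364×2.934 = 0.128 mol/L.

0.128 mol/L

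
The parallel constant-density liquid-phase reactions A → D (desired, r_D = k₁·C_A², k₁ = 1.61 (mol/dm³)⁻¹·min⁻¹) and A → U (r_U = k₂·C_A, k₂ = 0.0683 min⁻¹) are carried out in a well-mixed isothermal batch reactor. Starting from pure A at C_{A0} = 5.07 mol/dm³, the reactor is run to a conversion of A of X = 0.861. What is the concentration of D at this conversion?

4.28 mol/dm³

C_A = C_{A0}(1−X) = 0.7047 mol/dm³.
Along a PFR/batch, dC_U/dC_A = −r_U/(r_D+r_U) = −k₂/(k₂+k₁·C_A).
Integrating from C_{A0} to C_A: C_U = (0.0683/1.61)·ln[(0.0683+1.61·5.07)/(0.0683+1.61·0.705)] = 0.04242·ln(8.231/1.203) = 0.08158 mol/dm³.
Then C_D = (C_{A0}−C_A) − C_U = 4.365 − 0.08158 = 4.284 mol/dm³.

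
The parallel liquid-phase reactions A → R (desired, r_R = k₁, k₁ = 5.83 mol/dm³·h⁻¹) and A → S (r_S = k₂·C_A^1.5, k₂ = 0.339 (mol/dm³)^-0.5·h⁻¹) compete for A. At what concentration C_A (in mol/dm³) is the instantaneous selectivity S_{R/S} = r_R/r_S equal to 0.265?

16.1 mol/dm³

S_{R/S} = (k₁/k₂)·C_A^-1.5 ⇒ C_A = (S·k₂/k₁)^(1/(-1.5)).
= (0.265×0.339/5.83)^(-0.6667) = (0.01541)^(-0.6667) = 16.1 mol/dm³.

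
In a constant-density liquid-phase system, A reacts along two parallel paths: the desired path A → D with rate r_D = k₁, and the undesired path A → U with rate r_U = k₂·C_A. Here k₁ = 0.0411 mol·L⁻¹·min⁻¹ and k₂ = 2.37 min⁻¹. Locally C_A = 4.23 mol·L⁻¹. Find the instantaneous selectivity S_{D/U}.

S_{D/U} = r_D/r_U = (k₁)/(k₂·C_A) = (k₁/k₂)·C_A⁻¹.
= (0.0411) / (2.37×4.230) = 0.04110/10.03 = 0.00410.

0.00410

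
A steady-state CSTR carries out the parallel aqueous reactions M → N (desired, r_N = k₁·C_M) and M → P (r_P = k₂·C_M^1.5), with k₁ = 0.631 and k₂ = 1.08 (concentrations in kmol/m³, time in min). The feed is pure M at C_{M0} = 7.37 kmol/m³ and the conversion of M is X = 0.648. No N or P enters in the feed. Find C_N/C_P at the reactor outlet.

Exit C_M = C_{M0}(1−X) = 7.37×0.352 = 2.594 kmol/m³.
In a CSTR the entire volume is at exit conditions, so r_N = 0.631×2.594 = 1.637 and r_P = 1.08×2.594^1.5 = 4.513.
Overall selectivity = C_N/C_P = r_Nτ/(r_Pτ) = r_N/r_P = 0.363.

0.363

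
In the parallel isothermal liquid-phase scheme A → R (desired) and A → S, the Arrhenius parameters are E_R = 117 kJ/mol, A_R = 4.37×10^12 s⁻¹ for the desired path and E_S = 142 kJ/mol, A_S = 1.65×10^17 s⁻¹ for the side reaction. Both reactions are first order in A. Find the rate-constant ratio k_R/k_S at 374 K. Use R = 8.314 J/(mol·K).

k_R/k_S = (A_R/A_S)·exp[−(E_R−E_S)/(RT)] = (A_R/A_S)·exp[(E_S−E_R)/(RT)].
(E_S−E_R)/(RT) = (142−117)×10³/(8.314×374) = 25000/3109 = 8.040.
k_R/k_S = (4.37×10^12/1.65×10^17)·exp(8.040) = 2.648×10^-5 × 3103 = 0.0822.
Since E_R < E_S, lowering the temperature improves selectivity toward R.

0.0822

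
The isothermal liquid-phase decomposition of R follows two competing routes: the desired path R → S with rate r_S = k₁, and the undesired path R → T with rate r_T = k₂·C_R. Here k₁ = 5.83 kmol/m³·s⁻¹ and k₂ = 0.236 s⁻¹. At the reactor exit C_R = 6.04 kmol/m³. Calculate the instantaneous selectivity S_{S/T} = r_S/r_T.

4.09

S_{S/T} = r_S/r_T = (k₁)/(k₂·C_R) = (k₁/k₂)·C_R⁻¹.
= (5.83) / (0.236×6.040) = 5.830/1.425 = 4.09.
The undesired path is higher order in R, so low C_R (CSTR or dilute feed) favours S.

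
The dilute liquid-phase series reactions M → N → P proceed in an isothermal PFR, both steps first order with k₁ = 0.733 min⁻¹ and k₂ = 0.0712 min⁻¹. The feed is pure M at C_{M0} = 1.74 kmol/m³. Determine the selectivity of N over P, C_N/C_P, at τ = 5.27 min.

Solving the coupled first-order balances gives C_N(τ) = [k₁/(k₂−k₁)]·C_{M0}·(e^(−k₁τ) − e^(−k₂τ)).
e^(−k₁τ) = e^(−0.733×5.27) = e^(−3.863) = 0.02101; e^(−k₂τ) = e^(−0.3752) = 0.6871.
C_N = 0.733×1.74/(0.0712−0.733) × (0.02101−0.6871) = (-1.927)×(-0.6661) = 1.284 kmol/m³.
C_M = C_{M0}e^(−k₁τ) = 0.03655 kmol/m³, so C_P = C_{M0}−C_M−C_N = 0.4197 kmol/m³; C_N/C_P = 3.06.

3.06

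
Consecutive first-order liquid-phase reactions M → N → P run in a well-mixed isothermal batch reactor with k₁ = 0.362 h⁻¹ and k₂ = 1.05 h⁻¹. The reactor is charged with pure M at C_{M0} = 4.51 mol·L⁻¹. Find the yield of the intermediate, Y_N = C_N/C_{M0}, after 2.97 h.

The intermediate concentration in a first-order A→B→C sequence is C_N = k₁C_{M0}(e^(−k₁t) − e^(−k₂t))/(k₂−k₁).
e^(−k₁t) = e^(−0.362×2.97) = e^(−1.075) = 0.3412; e^(−k₂t) = e^(−3.119) = 0.04422.
C_N = 0.362×4.51/(1.05−0.362) × (0.3412−0.04422) = 2.373×0.2970 = 0.7048 mol·L⁻¹.
Y_N = C_N/C_{M0} = 0.7048/4.51 = 0.156.

0.156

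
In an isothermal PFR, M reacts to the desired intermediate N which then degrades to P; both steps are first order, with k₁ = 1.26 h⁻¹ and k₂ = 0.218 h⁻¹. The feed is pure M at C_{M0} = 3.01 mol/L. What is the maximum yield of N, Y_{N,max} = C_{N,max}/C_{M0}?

0.693

For a first-order series the maximum intermediate yield is C_{N,max}/C_{M0} = (k₁/k₂)^[k₂/(k₂−k₁)].
= (1.26/0.218)^(0.218/(0.218−1.26)) = (5.780)^(-0.2092) = 0.6928.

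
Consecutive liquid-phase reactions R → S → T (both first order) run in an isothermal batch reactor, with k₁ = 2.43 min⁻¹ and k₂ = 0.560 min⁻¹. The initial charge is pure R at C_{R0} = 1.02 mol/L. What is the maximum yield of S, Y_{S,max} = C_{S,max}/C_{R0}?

0.644

Evaluating C_S at t_opt = ln(k₂/k₁)/(k₂−k₁) gives C_{S,max}/C_{R0} = (k₁/k₂)^[k₂/(k₂−k₁)].
= (2.43/0.560)^(0.560/(0.560−2.43)) = (4.339)^(-0.2995) = 0.6443.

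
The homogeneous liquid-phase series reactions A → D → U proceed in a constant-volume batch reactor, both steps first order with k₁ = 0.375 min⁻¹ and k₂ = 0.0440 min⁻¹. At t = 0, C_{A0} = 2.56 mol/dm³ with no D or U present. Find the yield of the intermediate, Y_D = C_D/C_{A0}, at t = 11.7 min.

0.663

For first-order series with pure A initially, C_D(t) = k₁C_{A0}/(k₂−k₁)·(e^(−k₁t) − e^(−k₂t)).
e^(−k₁t) = e^(−0.375×11.7) = e^(−4.387) = 0.01243; e^(−k₂t) = e^(−0.5148) = 0.5976.
C_D = 0.375×2.56/(0.0440−0.375) × (0.01243−0.5976) = (-2.900)×(-0.5852) = 1.697 mol/dm³.
Y_D = C_D/C_{A0} = 1.697/2.56 = 0.663.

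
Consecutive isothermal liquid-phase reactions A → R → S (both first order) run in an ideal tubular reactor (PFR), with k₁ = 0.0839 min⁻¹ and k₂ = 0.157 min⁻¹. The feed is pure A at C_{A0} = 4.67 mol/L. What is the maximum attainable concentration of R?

For a first-order series the maximum intermediate yield is C_{R,max}/C_{A0} = (k₁/k₂)^[k₂/(k₂−k₁)].
= (0.0839/0.157)^(0.157/(0.157−0.0839)) = (0.5344)^(2.148) = 0.2603.
C_{R,max} = 0.2603×4.67 = 1.22 mol/L.

1.22 mol/L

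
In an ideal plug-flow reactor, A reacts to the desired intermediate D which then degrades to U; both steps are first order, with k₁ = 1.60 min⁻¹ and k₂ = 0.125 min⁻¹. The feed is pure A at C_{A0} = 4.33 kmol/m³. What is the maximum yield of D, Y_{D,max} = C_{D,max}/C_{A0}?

For a first-order series the maximum intermediate yield is C_{D,max}/C_{A0} = (k₁/k₂)^[k₂/(k₂−k₁)].
= (1.60/0.125)^(0.125/(0.125−1.60)) = (12.80)^(-0.08475) = 0.8057.

0.806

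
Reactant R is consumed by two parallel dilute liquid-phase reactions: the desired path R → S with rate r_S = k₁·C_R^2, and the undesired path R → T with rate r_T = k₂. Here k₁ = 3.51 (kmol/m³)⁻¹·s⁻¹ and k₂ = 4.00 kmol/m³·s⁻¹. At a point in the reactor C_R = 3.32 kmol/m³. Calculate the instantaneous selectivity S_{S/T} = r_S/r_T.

S_{S/T} = r_S/r_T = (k₁·C_R^2)/(k₂) = (k₁/k₂)·C_R^2.
= (3.51×3.320^2) / (4.00) = 38.69/4.000 = 9.67.
Since the desired path is higher order in R, keeping C_R high (PFR or concentrated feed) favours S.

9.67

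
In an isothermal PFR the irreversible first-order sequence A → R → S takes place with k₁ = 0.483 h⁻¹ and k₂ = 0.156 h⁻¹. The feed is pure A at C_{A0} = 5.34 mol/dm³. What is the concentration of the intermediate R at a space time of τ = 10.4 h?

Solving the coupled first-order balances gives C_R(τ) = [k₁/(k₂−k₁)]·C_{A0}·(e^(−k₁τ) − e^(−k₂τ)).
e^(−k₁τ) = e^(−0.483×10.4) = e^(−5.023) = 0.006583; e^(−k₂τ) = e^(−1.622) = 0.1974.
C_R = 0.483×5.34/(0.156−0.483) × (0.006583−0.1974) = (-7.888)×(-0.1908) = 1.505 mol/dm³.

1.51 mol/dm³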